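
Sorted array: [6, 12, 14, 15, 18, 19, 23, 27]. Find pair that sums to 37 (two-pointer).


Two pointers: lo=0, hi=7
Found pair: (14, 23) summing to 37


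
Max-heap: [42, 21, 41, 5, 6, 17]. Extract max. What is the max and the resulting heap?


Max = 42
Replace root with last, heapify down
Resulting heap: [41, 21, 17, 5, 6]


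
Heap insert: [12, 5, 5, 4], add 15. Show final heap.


Append 15: [12, 5, 5, 4, 15]
Bubble up: swap idx 4(15) with idx 1(5); swap idx 1(15) with idx 0(12)
Result: [15, 12, 5, 4, 5]


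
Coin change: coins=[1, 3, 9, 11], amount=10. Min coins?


dp[0]=0; dp[i]=1+min(dp[i-c] for c in coins)
...dp[5]=3, dp[6]=2, dp[7]=3, dp[8]=4, dp[9]=1, dp[10]=2
Minimum coins for 10 = 2


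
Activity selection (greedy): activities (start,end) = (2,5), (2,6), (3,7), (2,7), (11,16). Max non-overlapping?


Greedy: pick earliest-ending, then skip overlaps.
Selected (2 activities): [(2, 5), (11, 16)]


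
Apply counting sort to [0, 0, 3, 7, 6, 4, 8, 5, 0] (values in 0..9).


Count array: [3, 0, 0, 1, 1, 1, 1, 1, 1, 0]
Reconstruct: [0, 0, 0, 3, 4, 5, 6, 7, 8]


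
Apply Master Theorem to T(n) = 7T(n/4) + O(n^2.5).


a=7, b=4, c=2.5. log_4(7)=1.404 < c=2.5. Case 3: O(n^c) = O(n^2.500)
Complexity: O(n^2.500)


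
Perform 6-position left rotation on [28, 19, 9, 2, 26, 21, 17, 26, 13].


Left rotate by 6: [17, 26, 13, 28, 19, 9, 2, 26, 21]


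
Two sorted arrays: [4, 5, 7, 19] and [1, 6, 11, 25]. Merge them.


Compare heads, take smaller each step.
Merged: [1, 4, 5, 6, 7, 11, 19, 25]


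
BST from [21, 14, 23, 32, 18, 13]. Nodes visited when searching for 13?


BST root = 21
Search for 13: compare at each node
Path: [21, 14, 13]


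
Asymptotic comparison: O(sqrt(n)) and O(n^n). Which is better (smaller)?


sublinear grows slower than n^n
O(sqrt(n)) is asymptotically smaller; O(n^n) grows faster


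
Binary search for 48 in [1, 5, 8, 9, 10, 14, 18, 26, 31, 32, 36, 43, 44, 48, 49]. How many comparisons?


Search for 48:
[0,14] mid=7 arr[7]=26
[8,14] mid=11 arr[11]=43
[12,14] mid=13 arr[13]=48
Total: 3 comparisons


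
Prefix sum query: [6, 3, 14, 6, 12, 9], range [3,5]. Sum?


Prefix sums: [0, 6, 9, 23, 29, 41, 50]
Sum[3..5] = prefix[6] - prefix[3] = 50 - 23 = 27


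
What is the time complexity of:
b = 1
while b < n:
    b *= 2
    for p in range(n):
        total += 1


Per nesting level: O(log n) * O(n) = O(n log n)
Complexity: O(n log n)


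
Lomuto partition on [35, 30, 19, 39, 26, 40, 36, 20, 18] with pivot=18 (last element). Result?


Elements <= 18 go left of pivot.
Result: [18, 30, 19, 39, 26, 40, 36, 20, 35], pivot at index 0


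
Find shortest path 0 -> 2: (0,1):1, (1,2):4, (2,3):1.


Dijkstra from 0:
Distances: {0: 0, 1: 1, 2: 5, 3: 6}
Shortest distance to 2 = 5, path = [0, 1, 2]


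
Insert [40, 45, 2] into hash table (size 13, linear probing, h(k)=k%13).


Insertions: 40->slot 1; 45->slot 6; 2->slot 2
Table: [None, 40, 2, None, None, None, 45, None, None, None, None, None, None]


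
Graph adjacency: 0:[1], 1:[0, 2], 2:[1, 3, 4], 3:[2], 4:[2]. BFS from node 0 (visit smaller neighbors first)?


BFS queue: start with [0]
Visit order: [0, 1, 2, 3, 4]


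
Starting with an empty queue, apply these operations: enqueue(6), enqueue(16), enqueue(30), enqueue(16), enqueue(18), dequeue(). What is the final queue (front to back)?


enqueue(6) -> [6]
enqueue(16) -> [6, 16]
enqueue(30) -> [6, 16, 30]
enqueue(16) -> [6, 16, 30, 16]
enqueue(18) -> [6, 16, 30, 16, 18]
dequeue() returns 6 -> [16, 30, 16, 18]
Final queue (front to back): [16, 30, 16, 18]


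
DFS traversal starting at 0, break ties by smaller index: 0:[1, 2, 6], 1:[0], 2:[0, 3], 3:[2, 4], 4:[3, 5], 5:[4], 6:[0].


DFS stack-based: start with [0]
Visit order: [0, 1, 2, 3, 4, 5, 6]


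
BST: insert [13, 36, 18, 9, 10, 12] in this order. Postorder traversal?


Root = 13; build tree by BST insertion.
Postorder traversal: [12, 10, 9, 18, 36, 13]


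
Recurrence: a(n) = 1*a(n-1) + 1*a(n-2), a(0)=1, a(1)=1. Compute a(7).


Build bottom-up:
...a(5)=8, a(6)=13, a(7)=1*13+1*8=21


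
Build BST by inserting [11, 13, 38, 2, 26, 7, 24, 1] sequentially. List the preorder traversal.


Root = 11; build tree by BST insertion.
Preorder traversal: [11, 2, 1, 7, 13, 38, 26, 24]


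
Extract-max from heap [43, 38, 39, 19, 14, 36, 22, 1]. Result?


Max = 43
Replace root with last, heapify down
Resulting heap: [39, 38, 36, 19, 14, 1, 22]


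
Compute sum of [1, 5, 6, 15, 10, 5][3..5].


Prefix sums: [0, 1, 6, 12, 27, 37, 42]
Sum[3..5] = prefix[6] - prefix[3] = 42 - 12 = 30


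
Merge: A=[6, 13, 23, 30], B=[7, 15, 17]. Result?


Compare heads, take smaller each step.
Merged: [6, 7, 13, 15, 17, 23, 30]


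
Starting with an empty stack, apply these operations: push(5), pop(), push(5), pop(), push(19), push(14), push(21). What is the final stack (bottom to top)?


push(5) -> [5]
pop() returns 5 -> []
push(5) -> [5]
pop() returns 5 -> []
push(19) -> [19]
push(14) -> [19, 14]
push(21) -> [19, 14, 21]
Final stack (bottom to top): [19, 14, 21]


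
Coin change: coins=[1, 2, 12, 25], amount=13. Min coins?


dp[0]=0; dp[i]=1+min(dp[i-c] for c in coins)
...dp[8]=4, dp[9]=5, dp[10]=5, dp[11]=6, dp[12]=1, dp[13]=2
Minimum coins for 13 = 2


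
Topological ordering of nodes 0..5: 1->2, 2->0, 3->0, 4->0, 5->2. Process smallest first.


Kahn's algorithm, process smallest node first
Order: [1, 3, 4, 5, 2, 0]


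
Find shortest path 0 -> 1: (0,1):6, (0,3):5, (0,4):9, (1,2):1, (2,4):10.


Dijkstra from 0:
Distances: {0: 0, 1: 6, 2: 7, 3: 5, 4: 9}
Shortest distance to 1 = 6, path = [0, 1]


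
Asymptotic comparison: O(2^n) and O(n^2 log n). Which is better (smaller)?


n^2 log n grows slower than exponential
O(n^2 log n) is asymptotically smaller; O(2^n) grows faster


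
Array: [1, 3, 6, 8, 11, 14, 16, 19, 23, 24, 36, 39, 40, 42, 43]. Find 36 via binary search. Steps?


Search for 36:
[0,14] mid=7 arr[7]=19
[8,14] mid=11 arr[11]=39
[8,10] mid=9 arr[9]=24
[10,10] mid=10 arr[10]=36
Total: 4 comparisons


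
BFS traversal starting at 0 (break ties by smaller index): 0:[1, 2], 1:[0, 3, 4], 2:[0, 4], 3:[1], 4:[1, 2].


BFS queue: start with [0]
Visit order: [0, 1, 2, 3, 4]


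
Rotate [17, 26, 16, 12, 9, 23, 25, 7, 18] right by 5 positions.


Right rotate by 5: [9, 23, 25, 7, 18, 17, 26, 16, 12]


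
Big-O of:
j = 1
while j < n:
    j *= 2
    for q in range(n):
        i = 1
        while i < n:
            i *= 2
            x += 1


Per nesting level: O(log n) * O(n) * O(log n) = O(n (log n)^2)
Complexity: O(n (log n)^2)


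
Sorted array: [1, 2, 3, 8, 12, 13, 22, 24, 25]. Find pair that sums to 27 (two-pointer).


Two pointers: lo=0, hi=8
Found pair: (2, 25) summing to 27


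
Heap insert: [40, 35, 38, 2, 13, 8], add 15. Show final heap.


Append 15: [40, 35, 38, 2, 13, 8, 15]
Bubble up: no swaps needed
Result: [40, 35, 38, 2, 13, 8, 15]


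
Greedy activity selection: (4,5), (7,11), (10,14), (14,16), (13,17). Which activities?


Greedy: pick earliest-ending, then skip overlaps.
Selected (3 activities): [(4, 5), (7, 11), (14, 16)]


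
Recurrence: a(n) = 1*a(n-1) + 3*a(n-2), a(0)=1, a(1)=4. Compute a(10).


Build bottom-up:
...a(8)=1159, a(9)=2683, a(10)=1*2683+3*1159=6160


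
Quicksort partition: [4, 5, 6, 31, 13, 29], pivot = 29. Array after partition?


Elements <= 29 go left of pivot.
Result: [4, 5, 6, 13, 29, 31], pivot at index 4


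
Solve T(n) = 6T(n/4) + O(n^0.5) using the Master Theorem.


a=6, b=4, c=0.5. log_4(6)=1.292 > c=0.5. Case 1: O(n^log_b(a)) = O(n^1.292)
Complexity: O(n^1.292)


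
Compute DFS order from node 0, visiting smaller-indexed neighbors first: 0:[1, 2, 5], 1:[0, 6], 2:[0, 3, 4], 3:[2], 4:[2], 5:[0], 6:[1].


DFS stack-based: start with [0]
Visit order: [0, 1, 6, 2, 3, 4, 5]


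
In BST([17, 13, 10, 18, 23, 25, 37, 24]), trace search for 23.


BST root = 17
Search for 23: compare at each node
Path: [17, 18, 23]


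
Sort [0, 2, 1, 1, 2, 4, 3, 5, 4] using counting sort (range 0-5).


Count array: [1, 2, 2, 1, 2, 1]
Reconstruct: [0, 1, 1, 2, 2, 3, 4, 4, 5]


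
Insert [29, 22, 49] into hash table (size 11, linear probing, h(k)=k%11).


Insertions: 29->slot 7; 22->slot 0; 49->slot 5
Table: [22, None, None, None, None, 49, None, 29, None, None, None]


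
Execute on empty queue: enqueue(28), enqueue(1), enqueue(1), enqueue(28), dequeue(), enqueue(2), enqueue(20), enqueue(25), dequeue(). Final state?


enqueue(28) -> [28]
enqueue(1) -> [28, 1]
enqueue(1) -> [28, 1, 1]
enqueue(28) -> [28, 1, 1, 28]
dequeue() returns 28 -> [1, 1, 28]
enqueue(2) -> [1, 1, 28, 2]
enqueue(20) -> [1, 1, 28, 2, 20]
enqueue(25) -> [1, 1, 28, 2, 20, 25]
dequeue() returns 1 -> [1, 28, 2, 20, 25]
Final queue (front to back): [1, 28, 2, 20, 25]


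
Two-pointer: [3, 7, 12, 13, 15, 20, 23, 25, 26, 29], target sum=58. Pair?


Two pointers: lo=0, hi=9
No pair sums to 58


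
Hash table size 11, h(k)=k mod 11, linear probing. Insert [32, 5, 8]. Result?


Insertions: 32->slot 10; 5->slot 5; 8->slot 8
Table: [None, None, None, None, None, 5, None, None, 8, None, 32]


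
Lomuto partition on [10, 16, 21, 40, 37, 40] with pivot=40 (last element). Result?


Elements <= 40 go left of pivot.
Result: [10, 16, 21, 40, 37, 40], pivot at index 5


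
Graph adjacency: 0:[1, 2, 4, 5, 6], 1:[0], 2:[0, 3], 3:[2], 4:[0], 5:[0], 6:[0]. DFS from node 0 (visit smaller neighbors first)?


DFS stack-based: start with [0]
Visit order: [0, 1, 2, 3, 4, 5, 6]


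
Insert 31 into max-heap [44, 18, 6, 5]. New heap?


Append 31: [44, 18, 6, 5, 31]
Bubble up: swap idx 4(31) with idx 1(18)
Result: [44, 31, 6, 5, 18]


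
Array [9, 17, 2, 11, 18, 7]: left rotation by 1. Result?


Left rotate by 1: [17, 2, 11, 18, 7, 9]


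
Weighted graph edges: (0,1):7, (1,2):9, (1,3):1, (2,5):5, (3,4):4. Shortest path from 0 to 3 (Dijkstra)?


Dijkstra from 0:
Distances: {0: 0, 1: 7, 2: 16, 3: 8, 4: 12, 5: 21}
Shortest distance to 3 = 8, path = [0, 1, 3]


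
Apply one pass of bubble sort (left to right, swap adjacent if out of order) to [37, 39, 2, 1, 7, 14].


After one pass: [37, 2, 1, 7, 14, 39]


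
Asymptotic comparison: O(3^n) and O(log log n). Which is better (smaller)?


double-logarithmic grows slower than exponential (base 3)
O(log log n) is asymptotically smaller; O(3^n) grows faster


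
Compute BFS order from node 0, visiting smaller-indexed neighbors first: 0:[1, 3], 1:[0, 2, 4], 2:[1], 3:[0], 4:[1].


BFS queue: start with [0]
Visit order: [0, 1, 3, 2, 4]


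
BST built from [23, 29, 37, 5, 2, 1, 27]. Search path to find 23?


BST root = 23
Search for 23: compare at each node
Path: [23]


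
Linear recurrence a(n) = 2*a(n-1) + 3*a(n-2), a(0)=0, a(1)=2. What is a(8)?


Build bottom-up:
...a(6)=364, a(7)=1094, a(8)=2*1094+3*364=3280


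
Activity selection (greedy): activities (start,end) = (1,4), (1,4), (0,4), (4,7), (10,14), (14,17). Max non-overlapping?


Greedy: pick earliest-ending, then skip overlaps.
Selected (4 activities): [(1, 4), (4, 7), (10, 14), (14, 17)]


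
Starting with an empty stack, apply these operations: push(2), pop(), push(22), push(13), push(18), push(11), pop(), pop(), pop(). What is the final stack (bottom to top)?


push(2) -> [2]
pop() returns 2 -> []
push(22) -> [22]
push(13) -> [22, 13]
push(18) -> [22, 13, 18]
push(11) -> [22, 13, 18, 11]
pop() returns 11 -> [22, 13, 18]
pop() returns 18 -> [22, 13]
pop() returns 13 -> [22]
Final stack (bottom to top): [22]


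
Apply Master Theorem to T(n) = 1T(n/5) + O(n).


a=1, b=5, c=1. log_5(1)=0 < c=1. Case 3: O(n^c) = O(n)
Complexity: O(n)


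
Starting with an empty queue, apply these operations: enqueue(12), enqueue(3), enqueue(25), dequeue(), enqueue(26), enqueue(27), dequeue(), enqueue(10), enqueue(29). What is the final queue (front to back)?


enqueue(12) -> [12]
enqueue(3) -> [12, 3]
enqueue(25) -> [12, 3, 25]
dequeue() returns 12 -> [3, 25]
enqueue(26) -> [3, 25, 26]
enqueue(27) -> [3, 25, 26, 27]
dequeue() returns 3 -> [25, 26, 27]
enqueue(10) -> [25, 26, 27, 10]
enqueue(29) -> [25, 26, 27, 10, 29]
Final queue (front to back): [25, 26, 27, 10, 29]


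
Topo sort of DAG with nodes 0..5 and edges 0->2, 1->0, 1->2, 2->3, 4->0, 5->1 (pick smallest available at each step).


Kahn's algorithm, process smallest node first
Order: [4, 5, 1, 0, 2, 3]


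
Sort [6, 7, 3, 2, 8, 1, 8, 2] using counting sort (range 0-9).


Count array: [0, 1, 2, 1, 0, 0, 1, 1, 2, 0]
Reconstruct: [1, 2, 2, 3, 6, 7, 8, 8]


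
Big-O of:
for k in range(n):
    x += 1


Per nesting level: O(n) = O(n)
Complexity: O(n)


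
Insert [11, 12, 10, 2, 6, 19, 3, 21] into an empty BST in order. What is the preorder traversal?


Root = 11; build tree by BST insertion.
Preorder traversal: [11, 10, 2, 6, 3, 12, 19, 21]


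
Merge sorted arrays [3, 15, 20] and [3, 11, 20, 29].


Compare heads, take smaller each step.
Merged: [3, 3, 11, 15, 20, 20, 29]


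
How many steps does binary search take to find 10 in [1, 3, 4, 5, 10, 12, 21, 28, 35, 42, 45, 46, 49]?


Search for 10:
[0,12] mid=6 arr[6]=21
[0,5] mid=2 arr[2]=4
[3,5] mid=4 arr[4]=10
Total: 3 comparisons


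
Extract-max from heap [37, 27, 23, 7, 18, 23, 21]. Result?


Max = 37
Replace root with last, heapify down
Resulting heap: [27, 21, 23, 7, 18, 23]


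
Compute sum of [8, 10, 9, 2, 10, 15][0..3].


Prefix sums: [0, 8, 18, 27, 29, 39, 54]
Sum[0..3] = prefix[4] - prefix[0] = 29 - 0 = 29


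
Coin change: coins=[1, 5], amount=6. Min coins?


dp[0]=0; dp[i]=1+min(dp[i-c] for c in coins)
...dp[1]=1, dp[2]=2, dp[3]=3, dp[4]=4, dp[5]=1, dp[6]=2
Minimum coins for 6 = 2


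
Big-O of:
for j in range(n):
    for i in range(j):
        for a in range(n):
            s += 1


Per nesting level: O(n) * O(n) [triangular over j] * O(n) = O(n^3)
Complexity: O(n^3)


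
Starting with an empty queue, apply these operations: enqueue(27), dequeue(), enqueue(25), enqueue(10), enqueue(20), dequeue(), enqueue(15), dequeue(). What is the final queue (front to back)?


enqueue(27) -> [27]
dequeue() returns 27 -> []
enqueue(25) -> [25]
enqueue(10) -> [25, 10]
enqueue(20) -> [25, 10, 20]
dequeue() returns 25 -> [10, 20]
enqueue(15) -> [10, 20, 15]
dequeue() returns 10 -> [20, 15]
Final queue (front to back): [20, 15]


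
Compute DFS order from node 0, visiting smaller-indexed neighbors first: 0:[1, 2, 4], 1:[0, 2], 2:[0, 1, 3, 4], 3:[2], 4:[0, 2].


DFS stack-based: start with [0]
Visit order: [0, 1, 2, 3, 4]


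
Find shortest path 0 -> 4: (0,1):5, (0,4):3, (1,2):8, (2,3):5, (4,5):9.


Dijkstra from 0:
Distances: {0: 0, 1: 5, 2: 13, 3: 18, 4: 3, 5: 12}
Shortest distance to 4 = 3, path = [0, 4]


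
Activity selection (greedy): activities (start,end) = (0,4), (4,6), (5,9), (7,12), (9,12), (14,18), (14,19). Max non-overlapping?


Greedy: pick earliest-ending, then skip overlaps.
Selected (4 activities): [(0, 4), (4, 6), (7, 12), (14, 18)]


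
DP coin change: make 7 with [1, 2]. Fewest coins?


dp[0]=0; dp[i]=1+min(dp[i-c] for c in coins)
...dp[2]=1, dp[3]=2, dp[4]=2, dp[5]=3, dp[6]=3, dp[7]=4
Minimum coins for 7 = 4


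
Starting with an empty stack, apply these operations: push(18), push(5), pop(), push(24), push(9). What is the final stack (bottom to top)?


push(18) -> [18]
push(5) -> [18, 5]
pop() returns 5 -> [18]
push(24) -> [18, 24]
push(9) -> [18, 24, 9]
Final stack (bottom to top): [18, 24, 9]


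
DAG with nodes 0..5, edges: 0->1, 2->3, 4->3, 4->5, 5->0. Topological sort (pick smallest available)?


Kahn's algorithm, process smallest node first
Order: [2, 4, 3, 5, 0, 1]


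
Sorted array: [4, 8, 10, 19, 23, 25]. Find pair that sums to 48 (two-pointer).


Two pointers: lo=0, hi=5
Found pair: (23, 25) summing to 48


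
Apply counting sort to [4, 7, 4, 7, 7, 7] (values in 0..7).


Count array: [0, 0, 0, 0, 2, 0, 0, 4]
Reconstruct: [4, 4, 7, 7, 7, 7]


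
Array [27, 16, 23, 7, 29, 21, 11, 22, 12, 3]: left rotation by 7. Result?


Left rotate by 7: [22, 12, 3, 27, 16, 23, 7, 29, 21, 11]


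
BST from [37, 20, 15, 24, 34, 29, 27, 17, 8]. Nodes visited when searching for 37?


BST root = 37
Search for 37: compare at each node
Path: [37]


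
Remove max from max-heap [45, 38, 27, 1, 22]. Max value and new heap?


Max = 45
Replace root with last, heapify down
Resulting heap: [38, 22, 27, 1]


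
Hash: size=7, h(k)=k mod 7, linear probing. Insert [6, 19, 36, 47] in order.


Insertions: 6->slot 6; 19->slot 5; 36->slot 1; 47->slot 0
Table: [47, 36, None, None, None, 19, 6]


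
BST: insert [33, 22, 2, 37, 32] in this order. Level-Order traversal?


Root = 33; build tree by BST insertion.
Level-Order traversal: [33, 22, 37, 2, 32]


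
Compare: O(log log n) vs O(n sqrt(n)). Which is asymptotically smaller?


double-logarithmic grows slower than n^1.5
O(log log n) is asymptotically smaller; O(n sqrt(n)) grows faster


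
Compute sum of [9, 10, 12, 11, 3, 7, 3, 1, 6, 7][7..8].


Prefix sums: [0, 9, 19, 31, 42, 45, 52, 55, 56, 62, 69]
Sum[7..8] = prefix[9] - prefix[7] = 62 - 55 = 7


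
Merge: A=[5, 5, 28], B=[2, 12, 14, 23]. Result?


Compare heads, take smaller each step.
Merged: [2, 5, 5, 12, 14, 23, 28]


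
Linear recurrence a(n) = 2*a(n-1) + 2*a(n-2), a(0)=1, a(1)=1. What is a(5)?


Build bottom-up:
...a(3)=10, a(4)=28, a(5)=2*28+2*10=76


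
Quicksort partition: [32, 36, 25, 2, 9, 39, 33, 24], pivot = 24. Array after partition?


Elements <= 24 go left of pivot.
Result: [2, 9, 24, 32, 36, 39, 33, 25], pivot at index 2


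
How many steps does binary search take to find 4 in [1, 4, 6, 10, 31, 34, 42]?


Search for 4:
[0,6] mid=3 arr[3]=10
[0,2] mid=1 arr[1]=4
Total: 2 comparisons


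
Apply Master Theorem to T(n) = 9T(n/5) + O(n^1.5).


a=9, b=5, c=1.5. log_5(9)=1.365 < c=1.5. Case 3: O(n^c) = O(n^1.500)
Complexity: O(n^1.500)


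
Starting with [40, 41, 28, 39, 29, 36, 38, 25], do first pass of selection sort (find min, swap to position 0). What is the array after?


After one pass: [25, 41, 28, 39, 29, 36, 38, 40]


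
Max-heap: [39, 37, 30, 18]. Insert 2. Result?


Append 2: [39, 37, 30, 18, 2]
Bubble up: no swaps needed
Result: [39, 37, 30, 18, 2]


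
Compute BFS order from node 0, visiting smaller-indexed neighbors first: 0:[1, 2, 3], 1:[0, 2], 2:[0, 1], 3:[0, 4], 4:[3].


BFS queue: start with [0]
Visit order: [0, 1, 2, 3, 4]


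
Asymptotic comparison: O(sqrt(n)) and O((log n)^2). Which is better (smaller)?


polylogarithmic grows slower than sublinear
O((log n)^2) is asymptotically smaller; O(sqrt(n)) grows faster


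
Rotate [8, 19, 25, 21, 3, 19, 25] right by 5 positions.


Right rotate by 5: [25, 21, 3, 19, 25, 8, 19]


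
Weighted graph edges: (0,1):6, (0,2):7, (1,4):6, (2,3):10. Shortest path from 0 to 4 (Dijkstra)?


Dijkstra from 0:
Distances: {0: 0, 1: 6, 2: 7, 3: 17, 4: 12}
Shortest distance to 4 = 12, path = [0, 1, 4]


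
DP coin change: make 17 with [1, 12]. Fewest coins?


dp[0]=0; dp[i]=1+min(dp[i-c] for c in coins)
...dp[12]=1, dp[13]=2, dp[14]=3, dp[15]=4, dp[16]=5, dp[17]=6
Minimum coins for 17 = 6


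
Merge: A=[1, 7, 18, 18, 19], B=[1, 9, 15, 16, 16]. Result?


Compare heads, take smaller each step.
Merged: [1, 1, 7, 9, 15, 16, 16, 18, 18, 19]


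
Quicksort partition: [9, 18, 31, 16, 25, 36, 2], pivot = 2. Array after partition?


Elements <= 2 go left of pivot.
Result: [2, 18, 31, 16, 25, 36, 9], pivot at index 0


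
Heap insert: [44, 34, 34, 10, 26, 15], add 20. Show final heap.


Append 20: [44, 34, 34, 10, 26, 15, 20]
Bubble up: no swaps needed
Result: [44, 34, 34, 10, 26, 15, 20]


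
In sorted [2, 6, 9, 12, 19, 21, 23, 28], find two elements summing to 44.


Two pointers: lo=0, hi=7
Found pair: (21, 23) summing to 44


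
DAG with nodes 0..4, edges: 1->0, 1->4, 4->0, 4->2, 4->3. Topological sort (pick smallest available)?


Kahn's algorithm, process smallest node first
Order: [1, 4, 0, 2, 3]


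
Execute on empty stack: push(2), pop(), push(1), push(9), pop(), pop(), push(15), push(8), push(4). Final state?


push(2) -> [2]
pop() returns 2 -> []
push(1) -> [1]
push(9) -> [1, 9]
pop() returns 9 -> [1]
pop() returns 1 -> []
push(15) -> [15]
push(8) -> [15, 8]
push(4) -> [15, 8, 4]
Final stack (bottom to top): [15, 8, 4]


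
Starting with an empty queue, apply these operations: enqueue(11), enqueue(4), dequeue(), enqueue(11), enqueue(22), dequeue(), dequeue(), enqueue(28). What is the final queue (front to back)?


enqueue(11) -> [11]
enqueue(4) -> [11, 4]
dequeue() returns 11 -> [4]
enqueue(11) -> [4, 11]
enqueue(22) -> [4, 11, 22]
dequeue() returns 4 -> [11, 22]
dequeue() returns 11 -> [22]
enqueue(28) -> [22, 28]
Final queue (front to back): [22, 28]


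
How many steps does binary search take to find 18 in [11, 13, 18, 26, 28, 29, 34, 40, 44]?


Search for 18:
[0,8] mid=4 arr[4]=28
[0,3] mid=1 arr[1]=13
[2,3] mid=2 arr[2]=18
Total: 3 comparisons


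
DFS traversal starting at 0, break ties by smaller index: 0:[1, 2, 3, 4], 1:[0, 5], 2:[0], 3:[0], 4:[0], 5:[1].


DFS stack-based: start with [0]
Visit order: [0, 1, 5, 2, 3, 4]


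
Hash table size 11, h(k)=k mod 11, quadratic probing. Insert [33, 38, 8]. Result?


Insertions: 33->slot 0; 38->slot 5; 8->slot 8
Table: [33, None, None, None, None, 38, None, None, 8, None, None]


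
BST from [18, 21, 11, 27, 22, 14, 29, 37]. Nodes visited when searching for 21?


BST root = 18
Search for 21: compare at each node
Path: [18, 21]


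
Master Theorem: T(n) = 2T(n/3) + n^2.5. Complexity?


a=2, b=3, c=2.5. log_3(2)=0.631 < c=2.5. Case 3: O(n^c) = O(n^2.500)
Complexity: O(n^2.500)


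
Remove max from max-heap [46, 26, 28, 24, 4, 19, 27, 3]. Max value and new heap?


Max = 46
Replace root with last, heapify down
Resulting heap: [28, 26, 27, 24, 4, 19, 3]


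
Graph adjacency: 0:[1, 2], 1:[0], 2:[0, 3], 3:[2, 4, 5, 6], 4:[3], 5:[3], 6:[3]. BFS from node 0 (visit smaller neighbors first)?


BFS queue: start with [0]
Visit order: [0, 1, 2, 3, 4, 5, 6]


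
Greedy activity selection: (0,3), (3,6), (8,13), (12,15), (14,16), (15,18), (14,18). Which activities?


Greedy: pick earliest-ending, then skip overlaps.
Selected (4 activities): [(0, 3), (3, 6), (8, 13), (14, 16)]


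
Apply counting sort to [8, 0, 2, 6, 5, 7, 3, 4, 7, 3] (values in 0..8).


Count array: [1, 0, 1, 2, 1, 1, 1, 2, 1]
Reconstruct: [0, 2, 3, 3, 4, 5, 6, 7, 7, 8]


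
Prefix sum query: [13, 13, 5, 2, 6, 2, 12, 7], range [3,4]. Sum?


Prefix sums: [0, 13, 26, 31, 33, 39, 41, 53, 60]
Sum[3..4] = prefix[5] - prefix[3] = 39 - 31 = 8


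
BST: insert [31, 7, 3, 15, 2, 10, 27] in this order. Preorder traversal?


Root = 31; build tree by BST insertion.
Preorder traversal: [31, 7, 3, 2, 15, 10, 27]


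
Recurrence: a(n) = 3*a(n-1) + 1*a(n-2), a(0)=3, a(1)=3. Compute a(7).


Build bottom-up:
...a(5)=426, a(6)=1407, a(7)=3*1407+1*426=4647


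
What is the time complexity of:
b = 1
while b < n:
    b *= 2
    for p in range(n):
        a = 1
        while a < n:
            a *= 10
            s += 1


Per nesting level: O(log n) * O(n) * O(log n) = O(n (log n)^2)
Complexity: O(n (log n)^2)


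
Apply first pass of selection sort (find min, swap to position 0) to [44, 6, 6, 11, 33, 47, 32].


After one pass: [6, 44, 6, 11, 33, 47, 32]


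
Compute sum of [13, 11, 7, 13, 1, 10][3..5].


Prefix sums: [0, 13, 24, 31, 44, 45, 55]
Sum[3..5] = prefix[6] - prefix[3] = 55 - 31 = 24


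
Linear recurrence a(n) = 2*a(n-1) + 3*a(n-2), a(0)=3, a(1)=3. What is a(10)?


Build bottom-up:
...a(8)=9843, a(9)=29523, a(10)=2*29523+3*9843=88575


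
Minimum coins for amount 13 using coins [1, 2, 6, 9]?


dp[0]=0; dp[i]=1+min(dp[i-c] for c in coins)
...dp[8]=2, dp[9]=1, dp[10]=2, dp[11]=2, dp[12]=2, dp[13]=3
Minimum coins for 13 = 3


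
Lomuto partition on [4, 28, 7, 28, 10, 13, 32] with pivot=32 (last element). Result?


Elements <= 32 go left of pivot.
Result: [4, 28, 7, 28, 10, 13, 32], pivot at index 6


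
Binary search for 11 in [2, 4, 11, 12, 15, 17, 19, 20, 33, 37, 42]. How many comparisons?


Search for 11:
[0,10] mid=5 arr[5]=17
[0,4] mid=2 arr[2]=11
Total: 2 comparisons


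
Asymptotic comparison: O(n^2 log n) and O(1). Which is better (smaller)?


constant grows slower than n^2 log n
O(1) is asymptotically smaller; O(n^2 log n) grows faster


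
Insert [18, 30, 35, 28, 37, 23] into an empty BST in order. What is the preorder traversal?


Root = 18; build tree by BST insertion.
Preorder traversal: [18, 30, 28, 23, 35, 37]


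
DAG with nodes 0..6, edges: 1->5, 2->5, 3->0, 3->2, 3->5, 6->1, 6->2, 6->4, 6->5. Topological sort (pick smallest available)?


Kahn's algorithm, process smallest node first
Order: [3, 0, 6, 1, 2, 4, 5]


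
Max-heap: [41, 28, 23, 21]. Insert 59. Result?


Append 59: [41, 28, 23, 21, 59]
Bubble up: swap idx 4(59) with idx 1(28); swap idx 1(59) with idx 0(41)
Result: [59, 41, 23, 21, 28]


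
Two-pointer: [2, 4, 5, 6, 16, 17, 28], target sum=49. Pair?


Two pointers: lo=0, hi=6
No pair sums to 49


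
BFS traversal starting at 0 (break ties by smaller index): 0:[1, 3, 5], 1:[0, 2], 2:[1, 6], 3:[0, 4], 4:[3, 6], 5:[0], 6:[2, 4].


BFS queue: start with [0]
Visit order: [0, 1, 3, 5, 2, 4, 6]


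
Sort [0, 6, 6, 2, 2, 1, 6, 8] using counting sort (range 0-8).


Count array: [1, 1, 2, 0, 0, 0, 3, 0, 1]
Reconstruct: [0, 1, 2, 2, 6, 6, 6, 8]


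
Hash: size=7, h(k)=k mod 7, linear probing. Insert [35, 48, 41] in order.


Insertions: 35->slot 0; 48->slot 6; 41->slot 1
Table: [35, 41, None, None, None, None, 48]


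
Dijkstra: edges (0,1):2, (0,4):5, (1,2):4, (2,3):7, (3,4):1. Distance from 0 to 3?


Dijkstra from 0:
Distances: {0: 0, 1: 2, 2: 6, 3: 6, 4: 5}
Shortest distance to 3 = 6, path = [0, 4, 3]


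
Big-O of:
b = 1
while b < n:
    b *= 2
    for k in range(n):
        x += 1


Per nesting level: O(log n) * O(n) = O(n log n)
Complexity: O(n log n)


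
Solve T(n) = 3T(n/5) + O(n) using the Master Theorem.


a=3, b=5, c=1. log_5(3)=0.683 < c=1. Case 3: O(n^c) = O(n)
Complexity: O(n)


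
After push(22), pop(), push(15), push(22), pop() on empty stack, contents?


push(22) -> [22]
pop() returns 22 -> []
push(15) -> [15]
push(22) -> [15, 22]
pop() returns 22 -> [15]
Final stack (bottom to top): [15]


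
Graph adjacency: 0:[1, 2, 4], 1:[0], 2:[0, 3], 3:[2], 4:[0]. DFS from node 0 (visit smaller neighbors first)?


DFS stack-based: start with [0]
Visit order: [0, 1, 2, 3, 4]


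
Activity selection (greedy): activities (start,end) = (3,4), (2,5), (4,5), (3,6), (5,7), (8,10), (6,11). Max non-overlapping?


Greedy: pick earliest-ending, then skip overlaps.
Selected (4 activities): [(3, 4), (4, 5), (5, 7), (8, 10)]


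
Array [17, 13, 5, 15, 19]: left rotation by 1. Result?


Left rotate by 1: [13, 5, 15, 19, 17]


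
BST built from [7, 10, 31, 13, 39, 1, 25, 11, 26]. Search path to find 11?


BST root = 7
Search for 11: compare at each node
Path: [7, 10, 31, 13, 11]


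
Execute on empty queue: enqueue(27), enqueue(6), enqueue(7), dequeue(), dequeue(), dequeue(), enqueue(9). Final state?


enqueue(27) -> [27]
enqueue(6) -> [27, 6]
enqueue(7) -> [27, 6, 7]
dequeue() returns 27 -> [6, 7]
dequeue() returns 6 -> [7]
dequeue() returns 7 -> []
enqueue(9) -> [9]
Final queue (front to back): [9]


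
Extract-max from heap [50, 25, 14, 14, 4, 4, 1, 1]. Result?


Max = 50
Replace root with last, heapify down
Resulting heap: [25, 14, 14, 1, 4, 4, 1]


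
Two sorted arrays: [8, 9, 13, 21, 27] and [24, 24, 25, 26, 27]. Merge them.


Compare heads, take smaller each step.
Merged: [8, 9, 13, 21, 24, 24, 25, 26, 27, 27]


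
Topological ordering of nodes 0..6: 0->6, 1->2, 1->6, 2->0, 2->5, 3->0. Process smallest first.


Kahn's algorithm, process smallest node first
Order: [1, 2, 3, 0, 4, 5, 6]


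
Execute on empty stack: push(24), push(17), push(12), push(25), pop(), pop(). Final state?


push(24) -> [24]
push(17) -> [24, 17]
push(12) -> [24, 17, 12]
push(25) -> [24, 17, 12, 25]
pop() returns 25 -> [24, 17, 12]
pop() returns 12 -> [24, 17]
Final stack (bottom to top): [24, 17]


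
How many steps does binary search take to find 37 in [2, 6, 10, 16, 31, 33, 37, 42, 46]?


Search for 37:
[0,8] mid=4 arr[4]=31
[5,8] mid=6 arr[6]=37
Total: 2 comparisons


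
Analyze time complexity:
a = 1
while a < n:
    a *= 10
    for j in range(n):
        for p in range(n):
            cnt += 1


Per nesting level: O(log n) * O(n) * O(n) = O(n^2 log n)
Complexity: O(n^2 log n)


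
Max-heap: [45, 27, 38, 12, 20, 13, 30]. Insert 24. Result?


Append 24: [45, 27, 38, 12, 20, 13, 30, 24]
Bubble up: swap idx 7(24) with idx 3(12)
Result: [45, 27, 38, 24, 20, 13, 30, 12]


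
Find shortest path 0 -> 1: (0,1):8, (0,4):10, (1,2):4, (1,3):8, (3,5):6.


Dijkstra from 0:
Distances: {0: 0, 1: 8, 2: 12, 3: 16, 4: 10, 5: 22}
Shortest distance to 1 = 8, path = [0, 1]


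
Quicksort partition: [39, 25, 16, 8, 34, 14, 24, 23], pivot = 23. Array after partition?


Elements <= 23 go left of pivot.
Result: [16, 8, 14, 23, 34, 39, 24, 25], pivot at index 3


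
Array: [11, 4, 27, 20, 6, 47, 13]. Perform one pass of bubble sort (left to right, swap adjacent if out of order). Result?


After one pass: [4, 11, 20, 6, 27, 13, 47]


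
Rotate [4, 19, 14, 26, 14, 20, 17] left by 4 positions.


Left rotate by 4: [14, 20, 17, 4, 19, 14, 26]


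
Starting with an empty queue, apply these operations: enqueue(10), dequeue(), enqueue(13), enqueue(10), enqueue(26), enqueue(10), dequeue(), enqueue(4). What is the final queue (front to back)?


enqueue(10) -> [10]
dequeue() returns 10 -> []
enqueue(13) -> [13]
enqueue(10) -> [13, 10]
enqueue(26) -> [13, 10, 26]
enqueue(10) -> [13, 10, 26, 10]
dequeue() returns 13 -> [10, 26, 10]
enqueue(4) -> [10, 26, 10, 4]
Final queue (front to back): [10, 26, 10, 4]


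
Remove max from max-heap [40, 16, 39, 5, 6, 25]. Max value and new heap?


Max = 40
Replace root with last, heapify down
Resulting heap: [39, 16, 25, 5, 6]


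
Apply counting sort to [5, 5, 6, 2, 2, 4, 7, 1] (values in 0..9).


Count array: [0, 1, 2, 0, 1, 2, 1, 1, 0, 0]
Reconstruct: [1, 2, 2, 4, 5, 5, 6, 7]


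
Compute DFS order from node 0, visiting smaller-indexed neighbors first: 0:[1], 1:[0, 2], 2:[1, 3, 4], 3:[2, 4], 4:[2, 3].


DFS stack-based: start with [0]
Visit order: [0, 1, 2, 3, 4]


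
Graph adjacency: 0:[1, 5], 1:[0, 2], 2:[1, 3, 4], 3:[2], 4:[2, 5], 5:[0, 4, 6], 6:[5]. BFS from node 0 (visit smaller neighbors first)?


BFS queue: start with [0]
Visit order: [0, 1, 5, 2, 4, 6, 3]


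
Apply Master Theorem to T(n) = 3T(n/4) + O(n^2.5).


a=3, b=4, c=2.5. log_4(3)=0.792 < c=2.5. Case 3: O(n^c) = O(n^2.500)
Complexity: O(n^2.500)


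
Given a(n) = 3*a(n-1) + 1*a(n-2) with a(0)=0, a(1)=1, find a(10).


Build bottom-up:
...a(8)=3927, a(9)=12970, a(10)=3*12970+1*3927=42837


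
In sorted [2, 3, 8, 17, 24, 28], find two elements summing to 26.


Two pointers: lo=0, hi=5
Found pair: (2, 24) summing to 26


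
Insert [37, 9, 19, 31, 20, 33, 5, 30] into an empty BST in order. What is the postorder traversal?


Root = 37; build tree by BST insertion.
Postorder traversal: [5, 30, 20, 33, 31, 19, 9, 37]


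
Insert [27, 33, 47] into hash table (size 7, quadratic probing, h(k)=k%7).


Insertions: 27->slot 6; 33->slot 5; 47->slot 2
Table: [None, None, 47, None, None, 33, 27]


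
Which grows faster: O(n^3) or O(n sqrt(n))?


n^1.5 grows slower than cubic
O(n sqrt(n)) is asymptotically smaller; O(n^3) grows faster


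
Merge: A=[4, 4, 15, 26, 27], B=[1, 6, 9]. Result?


Compare heads, take smaller each step.
Merged: [1, 4, 4, 6, 9, 15, 26, 27]


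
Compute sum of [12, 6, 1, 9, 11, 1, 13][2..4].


Prefix sums: [0, 12, 18, 19, 28, 39, 40, 53]
Sum[2..4] = prefix[5] - prefix[2] = 39 - 18 = 21


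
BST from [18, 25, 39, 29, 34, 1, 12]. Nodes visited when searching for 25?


BST root = 18
Search for 25: compare at each node
Path: [18, 25]


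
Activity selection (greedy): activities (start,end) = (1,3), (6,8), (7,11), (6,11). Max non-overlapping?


Greedy: pick earliest-ending, then skip overlaps.
Selected (2 activities): [(1, 3), (6, 8)]


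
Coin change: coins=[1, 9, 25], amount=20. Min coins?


dp[0]=0; dp[i]=1+min(dp[i-c] for c in coins)
...dp[15]=7, dp[16]=8, dp[17]=9, dp[18]=2, dp[19]=3, dp[20]=4
Minimum coins for 20 = 4


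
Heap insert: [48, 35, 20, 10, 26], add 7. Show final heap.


Append 7: [48, 35, 20, 10, 26, 7]
Bubble up: no swaps needed
Result: [48, 35, 20, 10, 26, 7]


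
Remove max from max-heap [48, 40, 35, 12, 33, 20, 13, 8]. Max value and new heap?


Max = 48
Replace root with last, heapify down
Resulting heap: [40, 33, 35, 12, 8, 20, 13]


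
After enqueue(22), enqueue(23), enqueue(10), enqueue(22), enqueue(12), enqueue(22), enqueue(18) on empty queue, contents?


enqueue(22) -> [22]
enqueue(23) -> [22, 23]
enqueue(10) -> [22, 23, 10]
enqueue(22) -> [22, 23, 10, 22]
enqueue(12) -> [22, 23, 10, 22, 12]
enqueue(22) -> [22, 23, 10, 22, 12, 22]
enqueue(18) -> [22, 23, 10, 22, 12, 22, 18]
Final queue (front to back): [22, 23, 10, 22, 12, 22, 18]


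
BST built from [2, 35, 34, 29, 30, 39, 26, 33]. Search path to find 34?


BST root = 2
Search for 34: compare at each node
Path: [2, 35, 34]


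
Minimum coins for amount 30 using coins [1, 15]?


dp[0]=0; dp[i]=1+min(dp[i-c] for c in coins)
...dp[25]=11, dp[26]=12, dp[27]=13, dp[28]=14, dp[29]=15, dp[30]=2
Minimum coins for 30 = 2


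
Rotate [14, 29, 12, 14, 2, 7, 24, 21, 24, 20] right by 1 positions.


Right rotate by 1: [20, 14, 29, 12, 14, 2, 7, 24, 21, 24]


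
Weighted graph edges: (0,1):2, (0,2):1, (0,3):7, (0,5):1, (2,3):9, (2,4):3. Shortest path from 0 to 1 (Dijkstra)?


Dijkstra from 0:
Distances: {0: 0, 1: 2, 2: 1, 3: 7, 4: 4, 5: 1}
Shortest distance to 1 = 2, path = [0, 1]


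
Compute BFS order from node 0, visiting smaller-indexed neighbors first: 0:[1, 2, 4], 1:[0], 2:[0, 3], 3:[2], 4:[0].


BFS queue: start with [0]
Visit order: [0, 1, 2, 4, 3]


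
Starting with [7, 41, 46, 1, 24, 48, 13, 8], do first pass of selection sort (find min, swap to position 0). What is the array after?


After one pass: [1, 41, 46, 7, 24, 48, 13, 8]


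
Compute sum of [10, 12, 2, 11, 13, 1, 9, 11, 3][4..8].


Prefix sums: [0, 10, 22, 24, 35, 48, 49, 58, 69, 72]
Sum[4..8] = prefix[9] - prefix[4] = 72 - 35 = 37


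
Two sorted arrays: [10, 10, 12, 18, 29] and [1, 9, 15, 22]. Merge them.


Compare heads, take smaller each step.
Merged: [1, 9, 10, 10, 12, 15, 18, 22, 29]


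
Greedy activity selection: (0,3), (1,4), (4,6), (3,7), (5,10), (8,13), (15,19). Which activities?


Greedy: pick earliest-ending, then skip overlaps.
Selected (4 activities): [(0, 3), (4, 6), (8, 13), (15, 19)]


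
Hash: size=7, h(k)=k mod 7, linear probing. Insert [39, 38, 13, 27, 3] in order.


Insertions: 39->slot 4; 38->slot 3; 13->slot 6; 27->slot 0; 3->slot 5
Table: [27, None, None, 38, 39, 3, 13]


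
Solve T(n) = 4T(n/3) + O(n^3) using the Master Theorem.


a=4, b=3, c=3. log_3(4)=1.262 < c=3. Case 3: O(n^c) = O(n^3)
Complexity: O(n^3)


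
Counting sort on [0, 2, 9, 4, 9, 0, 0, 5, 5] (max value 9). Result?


Count array: [3, 0, 1, 0, 1, 2, 0, 0, 0, 2]
Reconstruct: [0, 0, 0, 2, 4, 5, 5, 9, 9]


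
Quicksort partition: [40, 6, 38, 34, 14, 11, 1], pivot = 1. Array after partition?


Elements <= 1 go left of pivot.
Result: [1, 6, 38, 34, 14, 11, 40], pivot at index 0


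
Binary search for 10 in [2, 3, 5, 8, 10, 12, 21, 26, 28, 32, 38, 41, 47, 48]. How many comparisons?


Search for 10:
[0,13] mid=6 arr[6]=21
[0,5] mid=2 arr[2]=5
[3,5] mid=4 arr[4]=10
Total: 3 comparisons


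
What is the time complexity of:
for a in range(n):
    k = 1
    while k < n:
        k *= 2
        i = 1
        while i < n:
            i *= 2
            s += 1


Per nesting level: O(n) * O(log n) * O(log n) = O(n (log n)^2)
Complexity: O(n (log n)^2)


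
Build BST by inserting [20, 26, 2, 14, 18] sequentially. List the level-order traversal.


Root = 20; build tree by BST insertion.
Level-Order traversal: [20, 2, 26, 14, 18]


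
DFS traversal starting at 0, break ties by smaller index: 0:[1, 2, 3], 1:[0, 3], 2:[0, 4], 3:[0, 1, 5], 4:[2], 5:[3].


DFS stack-based: start with [0]
Visit order: [0, 1, 3, 5, 2, 4]


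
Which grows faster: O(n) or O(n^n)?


linear grows slower than n^n
O(n) is asymptotically smaller; O(n^n) grows faster


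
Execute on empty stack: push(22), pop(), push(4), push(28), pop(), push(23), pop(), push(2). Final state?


push(22) -> [22]
pop() returns 22 -> []
push(4) -> [4]
push(28) -> [4, 28]
pop() returns 28 -> [4]
push(23) -> [4, 23]
pop() returns 23 -> [4]
push(2) -> [4, 2]
Final stack (bottom to top): [4, 2]


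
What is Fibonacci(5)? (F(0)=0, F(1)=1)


F(n)=F(n-1)+F(n-2)
...F(3)=2, F(4)=3, F(5)=5


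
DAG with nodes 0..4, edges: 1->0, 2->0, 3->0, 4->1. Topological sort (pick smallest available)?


Kahn's algorithm, process smallest node first
Order: [2, 3, 4, 1, 0]


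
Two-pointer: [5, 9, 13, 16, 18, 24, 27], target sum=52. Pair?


Two pointers: lo=0, hi=6
No pair sums to 52


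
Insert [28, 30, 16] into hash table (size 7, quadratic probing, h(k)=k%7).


Insertions: 28->slot 0; 30->slot 2; 16->slot 3
Table: [28, None, 30, 16, None, None, None]


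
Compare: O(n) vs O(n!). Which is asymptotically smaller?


linear grows slower than factorial
O(n) is asymptotically smaller; O(n!) grows faster


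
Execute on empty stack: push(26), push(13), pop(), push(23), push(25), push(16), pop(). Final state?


push(26) -> [26]
push(13) -> [26, 13]
pop() returns 13 -> [26]
push(23) -> [26, 23]
push(25) -> [26, 23, 25]
push(16) -> [26, 23, 25, 16]
pop() returns 16 -> [26, 23, 25]
Final stack (bottom to top): [26, 23, 25]


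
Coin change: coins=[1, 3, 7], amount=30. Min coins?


dp[0]=0; dp[i]=1+min(dp[i-c] for c in coins)
...dp[25]=5, dp[26]=6, dp[27]=5, dp[28]=4, dp[29]=5, dp[30]=6
Minimum coins for 30 = 6


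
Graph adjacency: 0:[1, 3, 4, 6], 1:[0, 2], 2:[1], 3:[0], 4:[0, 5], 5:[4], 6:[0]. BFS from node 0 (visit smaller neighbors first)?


BFS queue: start with [0]
Visit order: [0, 1, 3, 4, 6, 2, 5]


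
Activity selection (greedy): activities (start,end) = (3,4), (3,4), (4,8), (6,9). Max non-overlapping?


Greedy: pick earliest-ending, then skip overlaps.
Selected (2 activities): [(3, 4), (4, 8)]


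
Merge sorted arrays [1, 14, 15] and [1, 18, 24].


Compare heads, take smaller each step.
Merged: [1, 1, 14, 15, 18, 24]


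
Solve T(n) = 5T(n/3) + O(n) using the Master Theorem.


a=5, b=3, c=1. log_3(5)=1.465 > c=1. Case 1: O(n^log_b(a)) = O(n^1.465)
Complexity: O(n^1.465)


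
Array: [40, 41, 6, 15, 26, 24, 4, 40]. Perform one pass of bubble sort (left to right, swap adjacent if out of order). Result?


After one pass: [40, 6, 15, 26, 24, 4, 40, 41]


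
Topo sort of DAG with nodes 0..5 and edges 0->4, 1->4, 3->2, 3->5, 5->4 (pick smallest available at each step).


Kahn's algorithm, process smallest node first
Order: [0, 1, 3, 2, 5, 4]
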